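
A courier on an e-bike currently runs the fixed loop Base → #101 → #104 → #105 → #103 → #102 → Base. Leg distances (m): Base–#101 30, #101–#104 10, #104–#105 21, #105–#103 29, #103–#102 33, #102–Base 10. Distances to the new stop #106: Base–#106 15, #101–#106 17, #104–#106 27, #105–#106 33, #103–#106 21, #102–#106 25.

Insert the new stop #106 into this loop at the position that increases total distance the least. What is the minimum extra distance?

+2 m — insert #106 between Base and #101.

Insertion cost between consecutive stops i–j is d(i,#106) + d(#106,j) − d(i,j):
  between Base and #101: 15 + 17 − 30 = 2
  between #101 and #104: 17 + 27 − 10 = 34
  between #104 and #105: 27 + 33 − 21 = 39
  between #105 and #103: 33 + 21 − 29 = 25
  between #103 and #102: 21 + 25 − 33 = 13
  between #102 and Base: 25 + 15 − 10 = 30
Cheapest insertion is between Base and #101, adding 2.
New total = 133 + 2 = 135.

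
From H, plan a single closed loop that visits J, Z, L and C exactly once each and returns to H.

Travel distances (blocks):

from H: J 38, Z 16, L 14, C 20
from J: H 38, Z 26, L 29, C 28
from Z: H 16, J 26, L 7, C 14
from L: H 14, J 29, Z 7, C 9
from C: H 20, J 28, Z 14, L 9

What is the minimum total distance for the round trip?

H → J → Z → L → C → H: 38+26+7+9+20 = 100
H → J → Z → C → L → H: 38+26+14+9+14 = 101
H → J → L → Z → C → H: 38+29+7+14+20 = 108
H → J → L → C → Z → H: 38+29+9+14+16 = 106
H → J → C → Z → L → H: 38+28+14+7+14 = 101
H → J → C → L → Z → H: 38+28+9+7+16 = 98
H → Z → J → L → C → H: 16+26+29+9+20 = 100
H → Z → J → C → L → H: 16+26+28+9+14 = 93
H → Z → L → J → C → H: 16+7+29+28+20 = 100
H → Z → C → J → L → H: 16+14+28+29+14 = 101
H → L → J → Z → C → H: 14+29+26+14+20 = 103
H → L → Z → J → C → H: 14+7+26+28+20 = 95
The minimum is 93.
One optimal route: H → Z → J → C → L → H (or its reverse).

93 blocks — the shortest possible round trip.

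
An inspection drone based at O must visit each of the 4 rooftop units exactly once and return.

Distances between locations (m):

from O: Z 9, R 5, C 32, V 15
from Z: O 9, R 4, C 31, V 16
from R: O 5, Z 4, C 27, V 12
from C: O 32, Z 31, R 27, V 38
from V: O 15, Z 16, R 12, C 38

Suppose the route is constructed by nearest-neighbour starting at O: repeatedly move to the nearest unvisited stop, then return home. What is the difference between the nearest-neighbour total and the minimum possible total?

The nearest-neighbour route is 2 m longer than optimal.

From O: R=5, Z=9, V=15, C=32 → choose R (5).
From R: Z=4, V=12, C=27 → choose Z (4).
From Z: V=16, C=31 → choose V (16).
From V: C=38 → choose C (38).
NN route O → R → Z → V → C → O costs 95.
Optimal: O → Z → R → C → V → O costs 93 (by enumerating all 12 distinct tours).
Excess = 95 − 93 = 2.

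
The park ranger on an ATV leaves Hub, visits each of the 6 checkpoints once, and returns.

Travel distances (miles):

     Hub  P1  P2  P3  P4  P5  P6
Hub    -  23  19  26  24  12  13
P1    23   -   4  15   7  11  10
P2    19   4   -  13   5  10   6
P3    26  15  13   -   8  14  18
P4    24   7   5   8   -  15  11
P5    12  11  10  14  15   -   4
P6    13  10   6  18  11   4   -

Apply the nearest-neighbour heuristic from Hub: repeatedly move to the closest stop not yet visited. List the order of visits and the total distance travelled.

Hub → [P5:12 / P6:13 / P2:19 / P1:23 / P4:24 / P3:26] → P5 (12)
P5 → [P6:4 / P2:10 / P1:11 / P3:14 / P4:15] → P6 (4)
P6 → [P2:6 / P1:10 / P4:11 / P3:18] → P2 (6)
P2 → [P1:4 / P4:5 / P3:13] → P1 (4)
P1 → [P4:7 / P3:15] → P4 (7)
P4 → [P3:8] → P3 (8)
Return P3→Hub: 26.
Total = 12 + 4 + 6 + 4 + 7 + 8 + 26 = 67.

Total distance 67 miles via the nearest-neighbour route Hub → P5 → P6 → P2 → P1 → P4 → P3 → Hub.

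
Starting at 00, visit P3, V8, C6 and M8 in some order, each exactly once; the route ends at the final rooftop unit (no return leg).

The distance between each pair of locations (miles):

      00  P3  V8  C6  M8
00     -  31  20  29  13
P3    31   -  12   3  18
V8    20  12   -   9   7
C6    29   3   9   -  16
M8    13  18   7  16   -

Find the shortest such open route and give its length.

32 miles — the minimum one-way total.

There are 4! = 24 possible orderings.
00 → P3 → V8 → C6 → M8: 31+12+9+16 = 68
00 → P3 → V8 → M8 → C6: 31+12+7+16 = 66
00 → P3 → C6 → V8 → M8: 31+3+9+7 = 50
00 → P3 → C6 → M8 → V8: 31+3+16+7 = 57
00 → P3 → M8 → V8 → C6: 31+18+7+9 = 65
00 → P3 → M8 → C6 → V8: 31+18+16+9 = 74
00 → V8 → P3 → C6 → M8: 20+12+3+16 = 51
00 → V8 → P3 → M8 → C6: 20+12+18+16 = 66
00 → V8 → C6 → P3 → M8: 20+9+3+18 = 50
00 → V8 → C6 → M8 → P3: 20+9+16+18 = 63
00 → V8 → M8 → P3 → C6: 20+7+18+3 = 48
00 → V8 → M8 → C6 → P3: 20+7+16+3 = 46
00 → C6 → P3 → V8 → M8: 29+3+12+7 = 51
00 → C6 → P3 → M8 → V8: 29+3+18+7 = 57
… (10 more)
00 → M8 → V8 → C6 → P3: 13+7+9+3 = 32  ← best
The minimum is 32.
One shortest path: 00 → M8 → V8 → C6 → P3.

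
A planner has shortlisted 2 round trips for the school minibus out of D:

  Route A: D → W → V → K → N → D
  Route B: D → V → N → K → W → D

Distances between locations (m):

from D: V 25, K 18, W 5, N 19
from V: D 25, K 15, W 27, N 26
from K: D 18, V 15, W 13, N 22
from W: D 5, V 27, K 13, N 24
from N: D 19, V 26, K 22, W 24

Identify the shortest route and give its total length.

Route A: 5 + 27 + 15 + 22 + 19 = 88
Route B: 25 + 26 + 22 + 13 + 5 = 91

88 m — Route A is the shortest.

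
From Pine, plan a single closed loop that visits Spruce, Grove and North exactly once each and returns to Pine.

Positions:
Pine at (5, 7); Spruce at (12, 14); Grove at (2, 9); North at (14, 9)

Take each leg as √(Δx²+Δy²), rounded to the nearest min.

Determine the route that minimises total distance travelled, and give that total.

Shortest round trip = 29 min.

With 3 stops there are 3!/2 = 3 distinct round trips (a route and its reverse cost the same).
Pine → Spruce → Grove → North → Pine: 10+11+12+9 = 42
Pine → Spruce → North → Grove → Pine: 10+5+12+4 = 31
Pine → Grove → Spruce → North → Pine: 4+11+5+9 = 29
The minimum is 29.
One optimal route: Pine → Grove → Spruce → North → Pine (or its reverse).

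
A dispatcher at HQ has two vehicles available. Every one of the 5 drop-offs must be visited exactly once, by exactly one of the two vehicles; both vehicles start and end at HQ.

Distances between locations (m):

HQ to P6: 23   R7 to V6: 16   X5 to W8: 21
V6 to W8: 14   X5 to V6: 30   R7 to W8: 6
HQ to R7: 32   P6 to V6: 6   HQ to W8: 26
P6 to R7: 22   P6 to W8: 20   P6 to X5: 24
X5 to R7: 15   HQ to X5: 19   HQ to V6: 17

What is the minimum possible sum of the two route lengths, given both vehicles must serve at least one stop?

There are 2^4 − 1 = 15 ways to divide the 5 stops into two non-empty groups. For each, the best each vehicle can do is its own shortest tour through its group:
  {P6} + {X5, R7, V6, W8}: 46 + 71 = 117
  {X5} + {P6, R7, V6, W8}: 38 + 77 = 115
  {P6, X5} + {R7, V6, W8}: 66 + 65 = 131
  {R7} + {P6, X5, V6, W8}: 64 + 83 = 147
  {P6, R7} + {X5, V6, W8}: 77 + 71 = 148
  {X5, R7} + {P6, V6, W8}: 66 + 69 = 135
  … (15 splits in total)
  {P6, V6} + {X5, R7, W8}: 46 + 66 = 112  ← best
Best: vehicle 1 HQ → P6 → V6 → HQ = 46; vehicle 2 HQ → X5 → R7 → W8 → HQ = 66; combined 112.

112 m — the smallest possible combined total.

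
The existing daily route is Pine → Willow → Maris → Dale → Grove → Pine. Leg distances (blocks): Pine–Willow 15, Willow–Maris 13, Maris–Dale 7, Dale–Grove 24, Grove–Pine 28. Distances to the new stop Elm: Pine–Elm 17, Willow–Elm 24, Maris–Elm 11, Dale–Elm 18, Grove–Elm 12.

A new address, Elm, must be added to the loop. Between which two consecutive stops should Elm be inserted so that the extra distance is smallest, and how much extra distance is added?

Insertion cost between consecutive stops i–j is d(i,Elm) + d(Elm,j) − d(i,j):
  between Pine and Willow: 17 + 24 − 15 = 26
  between Willow and Maris: 24 + 11 − 13 = 22
  between Maris and Dale: 11 + 18 − 7 = 22
  between Dale and Grove: 18 + 12 − 24 = 6
  between Grove and Pine: 12 + 17 − 28 = 1
Cheapest insertion is between Grove and Pine, adding 1.
New total = 87 + 1 = 88.

Adding 1 blocks by placing Elm on the Grove–Pine leg.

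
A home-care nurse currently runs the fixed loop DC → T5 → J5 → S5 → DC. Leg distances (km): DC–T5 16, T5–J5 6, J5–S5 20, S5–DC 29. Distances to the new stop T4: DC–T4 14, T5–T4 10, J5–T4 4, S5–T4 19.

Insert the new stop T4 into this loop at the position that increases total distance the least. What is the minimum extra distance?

Insertion cost between consecutive stops i–j is d(i,T4) + d(T4,j) − d(i,j):
  between DC and T5: 14 + 10 − 16 = 8
  between T5 and J5: 10 + 4 − 6 = 8
  between J5 and S5: 4 + 19 − 20 = 3
  between S5 and DC: 19 + 14 − 29 = 4
Cheapest insertion is between J5 and S5, adding 3.
New total = 71 + 3 = 74.

Adding 3 km by placing T4 on the J5–S5 leg.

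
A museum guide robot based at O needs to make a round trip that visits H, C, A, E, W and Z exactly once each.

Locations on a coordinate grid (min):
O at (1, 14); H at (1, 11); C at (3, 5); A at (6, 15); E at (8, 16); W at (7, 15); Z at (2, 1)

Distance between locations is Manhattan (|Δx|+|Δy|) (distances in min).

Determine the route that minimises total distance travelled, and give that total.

There are 360 distinct closed tours to check (reversals are equivalent).
O→H→C→A→E→W→Z→O: 3+8+13+3+2+19+14 = 62
O→H→C→A→E→Z→W→O: 3+8+13+3+21+19+7 = 74
O→H→C→A→W→E→Z→O: 3+8+13+1+2+21+14 = 62
O→H→C→A→W→Z→E→O: 3+8+13+1+19+21+9 = 74
O→H→C→A→Z→E→W→O: 3+8+13+18+21+2+7 = 72
O→H→C→A→Z→W→E→O: 3+8+13+18+19+2+9 = 72
O→H→C→E→A→W→Z→O: 3+8+16+3+1+19+14 = 64
O→H→C→E→A→Z→W→O: 3+8+16+3+18+19+7 = 74
… (352 more)
O→H→Z→C→A→E→W→O: 3+11+5+13+3+2+7 = 44  ← best
The minimum is 44.
One optimal route: O → H → Z → C → A → E → W → O (or its reverse).

Minimum total distance: 44 min.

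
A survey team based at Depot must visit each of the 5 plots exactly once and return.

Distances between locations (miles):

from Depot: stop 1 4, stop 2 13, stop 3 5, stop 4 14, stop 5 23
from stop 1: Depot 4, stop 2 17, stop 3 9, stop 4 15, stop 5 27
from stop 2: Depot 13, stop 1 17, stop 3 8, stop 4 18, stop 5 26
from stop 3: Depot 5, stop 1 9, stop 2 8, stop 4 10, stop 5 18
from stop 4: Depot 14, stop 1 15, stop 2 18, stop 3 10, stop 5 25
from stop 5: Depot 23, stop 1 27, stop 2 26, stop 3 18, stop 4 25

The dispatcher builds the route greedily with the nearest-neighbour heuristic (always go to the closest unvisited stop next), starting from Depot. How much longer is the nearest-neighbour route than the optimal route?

From Depot: stop 1=4, stop 3=5, stop 2=13, stop 4=14, stop 5=23 → choose stop 1 (4).
From stop 1: stop 3=9, stop 4=15, stop 2=17, stop 5=27 → choose stop 3 (9).
From stop 3: stop 2=8, stop 4=10, stop 5=18 → choose stop 2 (8).
From stop 2: stop 4=18, stop 5=26 → choose stop 4 (18).
From stop 4: stop 5=25 → choose stop 5 (25).
NN route Depot → stop 1 → stop 3 → stop 2 → stop 4 → stop 5 → Depot costs 87.
Optimal: Depot → stop 1 → stop 4 → stop 5 → stop 2 → stop 3 → Depot costs 83 (by enumerating all 60 distinct tours).
Excess = 87 − 83 = 4.

Excess over optimum: 4 miles.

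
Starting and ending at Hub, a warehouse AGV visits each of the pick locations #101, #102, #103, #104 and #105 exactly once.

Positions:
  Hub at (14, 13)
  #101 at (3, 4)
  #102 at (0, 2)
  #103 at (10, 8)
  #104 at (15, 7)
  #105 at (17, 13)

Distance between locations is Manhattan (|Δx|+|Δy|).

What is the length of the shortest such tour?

With 5 stops there are 5!/2 = 60 distinct round trips (a route and its reverse cost the same).
Hub→#101→#102→#103→#104→#105→Hub: 20+5+16+6+8+3 = 58
Hub→#101→#102→#103→#105→#104→Hub: 20+5+16+12+8+7 = 68
Hub→#101→#102→#104→#103→#105→Hub: 20+5+20+6+12+3 = 66
Hub→#101→#102→#104→#105→#103→Hub: 20+5+20+8+12+9 = 74
Hub→#101→#102→#105→#103→#104→Hub: 20+5+28+12+6+7 = 78
Hub→#101→#102→#105→#104→#103→Hub: 20+5+28+8+6+9 = 76
Hub→#101→#103→#102→#104→#105→Hub: 20+11+16+20+8+3 = 78
Hub→#101→#103→#102→#105→#104→Hub: 20+11+16+28+8+7 = 90
Hub→#101→#103→#104→#102→#105→Hub: 20+11+6+20+28+3 = 88
Hub→#101→#103→#104→#105→#102→Hub: 20+11+6+8+28+25 = 98
Hub→#101→#103→#105→#102→#104→Hub: 20+11+12+28+20+7 = 98
Hub→#101→#103→#105→#104→#102→Hub: 20+11+12+8+20+25 = 96
Hub→#101→#104→#102→#103→#105→Hub: 20+15+20+16+12+3 = 86
Hub→#101→#104→#102→#105→#103→Hub: 20+15+20+28+12+9 = 104
… (46 more)
Hub→#103→#101→#102→#104→#105→Hub: 9+11+5+20+8+3 = 56  ← best
The minimum is 56.
One optimal route: Hub → #103 → #101 → #102 → #104 → #105 → Hub (or its reverse).

Shortest round trip = 56.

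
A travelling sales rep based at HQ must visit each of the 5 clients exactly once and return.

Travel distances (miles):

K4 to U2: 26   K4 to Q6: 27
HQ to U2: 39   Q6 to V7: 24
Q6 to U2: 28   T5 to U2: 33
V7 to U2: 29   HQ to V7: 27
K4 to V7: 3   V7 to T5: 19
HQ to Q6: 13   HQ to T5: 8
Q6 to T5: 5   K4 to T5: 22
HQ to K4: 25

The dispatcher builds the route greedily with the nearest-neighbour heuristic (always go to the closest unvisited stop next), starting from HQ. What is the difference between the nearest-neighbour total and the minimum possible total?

From HQ: T5=8, Q6=13, K4=25, V7=27, U2=39 → choose T5 (8).
From T5: Q6=5, V7=19, K4=22, U2=33 → choose Q6 (5).
From Q6: V7=24, K4=27, U2=28 → choose V7 (24).
From V7: K4=3, U2=29 → choose K4 (3).
From K4: U2=26 → choose U2 (26).
NN route HQ → T5 → Q6 → V7 → K4 → U2 → HQ costs 105.
Optimal: HQ → Q6 → U2 → K4 → V7 → T5 → HQ costs 97 (by enumerating all 60 distinct tours).
Excess = 105 − 97 = 8.

Excess over optimum: 8 miles.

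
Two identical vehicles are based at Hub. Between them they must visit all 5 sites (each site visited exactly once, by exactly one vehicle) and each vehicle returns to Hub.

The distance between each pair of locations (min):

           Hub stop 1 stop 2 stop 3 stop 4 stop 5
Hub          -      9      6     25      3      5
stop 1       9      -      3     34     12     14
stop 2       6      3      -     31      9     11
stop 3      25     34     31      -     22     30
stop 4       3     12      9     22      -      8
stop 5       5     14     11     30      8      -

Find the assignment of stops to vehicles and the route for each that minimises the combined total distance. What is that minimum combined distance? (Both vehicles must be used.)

Minimum combined distance: 78 min.

Check every non-empty split of the stops between the two vehicles; for each half take its own optimal tour:
  {stop 1} + {stop 2, stop 3, stop 4, stop 5}: 18 + 72 = 90
  {stop 2} + {stop 1, stop 3, stop 4, stop 5}: 12 + 78 = 90
  {stop 1, stop 2} + {stop 3, stop 4, stop 5}: 18 + 60 = 78
  {stop 3} + {stop 1, stop 2, stop 4, stop 5}: 50 + 34 = 84
  {stop 1, stop 3} + {stop 2, stop 4, stop 5}: 68 + 28 = 96
  {stop 2, stop 3} + {stop 1, stop 4, stop 5}: 62 + 34 = 96
  … (15 splits in total)
Best: vehicle 1 Hub → stop 1 → stop 2 → Hub = 18; vehicle 2 Hub → stop 3 → stop 4 → stop 5 → Hub = 60; combined 78.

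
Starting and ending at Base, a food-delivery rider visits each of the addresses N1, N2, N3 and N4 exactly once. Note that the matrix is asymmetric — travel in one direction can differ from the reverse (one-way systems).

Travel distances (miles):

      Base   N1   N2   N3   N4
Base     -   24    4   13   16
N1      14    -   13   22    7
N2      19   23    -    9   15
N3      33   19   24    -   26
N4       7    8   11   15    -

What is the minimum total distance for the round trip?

Base-N1-N2-N3-N4-Base: 24+13+9+26+7 = 79
Base-N1-N2-N4-N3-Base: 24+13+15+15+33 = 100
Base-N1-N3-N2-N4-Base: 24+22+24+15+7 = 92
Base-N1-N3-N4-N2-Base: 24+22+26+11+19 = 102
Base-N1-N4-N2-N3-Base: 24+7+11+9+33 = 84
Base-N1-N4-N3-N2-Base: 24+7+15+24+19 = 89
Base-N2-N1-N3-N4-Base: 4+23+22+26+7 = 82
Base-N2-N1-N4-N3-Base: 4+23+7+15+33 = 82
Base-N2-N3-N1-N4-Base: 4+9+19+7+7 = 46
Base-N2-N3-N4-N1-Base: 4+9+26+8+14 = 61
Base-N2-N4-N1-N3-Base: 4+15+8+22+33 = 82
Base-N2-N4-N3-N1-Base: 4+15+15+19+14 = 67
Base-N3-N1-N2-N4-Base: 13+19+13+15+7 = 67
Base-N3-N1-N4-N2-Base: 13+19+7+11+19 = 69
… (10 more)
The minimum is 46.
One optimal route: Base → N2 → N3 → N1 → N4 → Base.

46 miles — the shortest possible round trip.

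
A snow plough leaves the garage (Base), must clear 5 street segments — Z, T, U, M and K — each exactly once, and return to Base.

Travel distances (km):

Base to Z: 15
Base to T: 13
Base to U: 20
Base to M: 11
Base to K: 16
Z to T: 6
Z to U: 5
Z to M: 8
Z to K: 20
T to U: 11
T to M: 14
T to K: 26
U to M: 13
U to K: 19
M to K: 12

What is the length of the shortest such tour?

Minimum total distance: 65 km.

Base-Z-T-U-M-K-Base: 15+6+11+13+12+16 = 73
Base-Z-T-U-K-M-Base: 15+6+11+19+12+11 = 74
Base-Z-T-M-U-K-Base: 15+6+14+13+19+16 = 83
Base-Z-T-M-K-U-Base: 15+6+14+12+19+20 = 86
Base-Z-T-K-U-M-Base: 15+6+26+19+13+11 = 90
Base-Z-T-K-M-U-Base: 15+6+26+12+13+20 = 92
Base-Z-U-T-M-K-Base: 15+5+11+14+12+16 = 73
Base-Z-U-T-K-M-Base: 15+5+11+26+12+11 = 80
Base-Z-U-M-T-K-Base: 15+5+13+14+26+16 = 89
Base-Z-U-M-K-T-Base: 15+5+13+12+26+13 = 84
Base-Z-U-K-T-M-Base: 15+5+19+26+14+11 = 90
Base-Z-U-K-M-T-Base: 15+5+19+12+14+13 = 78
Base-Z-M-T-U-K-Base: 15+8+14+11+19+16 = 83
Base-Z-M-T-K-U-Base: 15+8+14+26+19+20 = 102
… (46 more)
Base-T-Z-U-M-K-Base: 13+6+5+13+12+16 = 65  ← best
The minimum is 65.
One optimal route: Base → T → Z → U → M → K → Base (or its reverse).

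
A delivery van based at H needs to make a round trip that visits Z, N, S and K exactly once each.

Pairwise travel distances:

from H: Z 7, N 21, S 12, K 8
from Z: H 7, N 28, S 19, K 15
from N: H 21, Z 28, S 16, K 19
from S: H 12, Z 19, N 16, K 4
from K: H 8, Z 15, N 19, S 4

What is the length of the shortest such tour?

Shortest round trip = 63.

There are 12 distinct closed tours to check (reversals are equivalent).
H-Z-N-S-K-H: 7+28+16+4+8 = 63
H-Z-N-K-S-H: 7+28+19+4+12 = 70
H-Z-S-N-K-H: 7+19+16+19+8 = 69
H-Z-S-K-N-H: 7+19+4+19+21 = 70
H-Z-K-N-S-H: 7+15+19+16+12 = 69
H-Z-K-S-N-H: 7+15+4+16+21 = 63
H-N-Z-S-K-H: 21+28+19+4+8 = 80
H-N-Z-K-S-H: 21+28+15+4+12 = 80
H-N-S-Z-K-H: 21+16+19+15+8 = 79
H-N-K-Z-S-H: 21+19+15+19+12 = 86
H-S-Z-N-K-H: 12+19+28+19+8 = 86
H-S-N-Z-K-H: 12+16+28+15+8 = 79
The minimum is 63.
One optimal route: H → Z → N → S → K → H (or its reverse).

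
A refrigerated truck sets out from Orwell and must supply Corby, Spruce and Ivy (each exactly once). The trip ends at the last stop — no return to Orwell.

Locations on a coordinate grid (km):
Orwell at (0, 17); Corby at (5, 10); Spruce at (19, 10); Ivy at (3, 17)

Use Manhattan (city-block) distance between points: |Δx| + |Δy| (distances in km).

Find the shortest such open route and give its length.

There are 3! = 6 possible orderings.
Orwell - Corby - Spruce - Ivy: 12+14+23 = 49
Orwell - Corby - Ivy - Spruce: 12+9+23 = 44
Orwell - Spruce - Corby - Ivy: 26+14+9 = 49
Orwell - Spruce - Ivy - Corby: 26+23+9 = 58
Orwell - Ivy - Corby - Spruce: 3+9+14 = 26
Orwell - Ivy - Spruce - Corby: 3+23+14 = 40
The minimum is 26.
One shortest path: Orwell → Ivy → Corby → Spruce.

Shortest open route: 26 km.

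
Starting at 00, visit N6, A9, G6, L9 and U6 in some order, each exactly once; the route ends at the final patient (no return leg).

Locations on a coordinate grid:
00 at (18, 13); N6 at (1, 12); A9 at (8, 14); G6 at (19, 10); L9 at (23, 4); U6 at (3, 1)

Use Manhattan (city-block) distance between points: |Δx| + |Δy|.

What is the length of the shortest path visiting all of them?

There are 5! = 120 possible orderings.
00 - N6 - A9 - G6 - L9 - U6: 18+9+15+10+23 = 75
00 - N6 - A9 - G6 - U6 - L9: 18+9+15+25+23 = 90
00 - N6 - A9 - L9 - G6 - U6: 18+9+25+10+25 = 87
00 - N6 - A9 - L9 - U6 - G6: 18+9+25+23+25 = 100
00 - N6 - A9 - U6 - G6 - L9: 18+9+18+25+10 = 80
00 - N6 - A9 - U6 - L9 - G6: 18+9+18+23+10 = 78
00 - N6 - G6 - A9 - L9 - U6: 18+20+15+25+23 = 101
00 - N6 - G6 - A9 - U6 - L9: 18+20+15+18+23 = 94
00 - N6 - G6 - L9 - A9 - U6: 18+20+10+25+18 = 91
00 - N6 - G6 - L9 - U6 - A9: 18+20+10+23+18 = 89
00 - N6 - G6 - U6 - A9 - L9: 18+20+25+18+25 = 106
00 - N6 - G6 - U6 - L9 - A9: 18+20+25+23+25 = 111
00 - N6 - L9 - A9 - G6 - U6: 18+30+25+15+25 = 113
00 - N6 - L9 - A9 - U6 - G6: 18+30+25+18+25 = 116
… (106 more)
00 - G6 - L9 - U6 - N6 - A9: 4+10+23+13+9 = 59  ← best
The minimum is 59.
One shortest path: 00 → G6 → L9 → U6 → N6 → A9.

59 — the minimum one-way total.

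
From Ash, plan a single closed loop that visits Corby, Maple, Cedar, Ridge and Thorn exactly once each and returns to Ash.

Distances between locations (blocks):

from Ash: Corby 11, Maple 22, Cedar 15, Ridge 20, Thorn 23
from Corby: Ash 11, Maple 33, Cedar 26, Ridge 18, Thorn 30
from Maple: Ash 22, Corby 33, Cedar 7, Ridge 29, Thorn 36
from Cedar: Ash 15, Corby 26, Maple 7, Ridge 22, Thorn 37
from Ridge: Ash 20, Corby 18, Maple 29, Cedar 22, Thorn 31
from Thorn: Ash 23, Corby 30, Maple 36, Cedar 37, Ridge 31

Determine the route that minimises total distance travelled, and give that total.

117 blocks — the shortest possible round trip.

There are 60 distinct closed tours to check (reversals are equivalent).
Ash→Corby→Maple→Cedar→Ridge→Thorn→Ash: 11+33+7+22+31+23 = 127
Ash→Corby→Maple→Cedar→Thorn→Ridge→Ash: 11+33+7+37+31+20 = 139
Ash→Corby→Maple→Ridge→Cedar→Thorn→Ash: 11+33+29+22+37+23 = 155
Ash→Corby→Maple→Ridge→Thorn→Cedar→Ash: 11+33+29+31+37+15 = 156
Ash→Corby→Maple→Thorn→Cedar→Ridge→Ash: 11+33+36+37+22+20 = 159
Ash→Corby→Maple→Thorn→Ridge→Cedar→Ash: 11+33+36+31+22+15 = 148
Ash→Corby→Cedar→Maple→Ridge→Thorn→Ash: 11+26+7+29+31+23 = 127
Ash→Corby→Cedar→Maple→Thorn→Ridge→Ash: 11+26+7+36+31+20 = 131
Ash→Corby→Cedar→Ridge→Maple→Thorn→Ash: 11+26+22+29+36+23 = 147
Ash→Corby→Cedar→Ridge→Thorn→Maple→Ash: 11+26+22+31+36+22 = 148
Ash→Corby→Cedar→Thorn→Maple→Ridge→Ash: 11+26+37+36+29+20 = 159
Ash→Corby→Cedar→Thorn→Ridge→Maple→Ash: 11+26+37+31+29+22 = 156
Ash→Corby→Ridge→Maple→Cedar→Thorn→Ash: 11+18+29+7+37+23 = 125
Ash→Corby→Ridge→Maple→Thorn→Cedar→Ash: 11+18+29+36+37+15 = 146
… (46 more)
Ash→Corby→Ridge→Cedar→Maple→Thorn→Ash: 11+18+22+7+36+23 = 117  ← best
The minimum is 117.
One optimal route: Ash → Corby → Ridge → Cedar → Maple → Thorn → Ash (or its reverse).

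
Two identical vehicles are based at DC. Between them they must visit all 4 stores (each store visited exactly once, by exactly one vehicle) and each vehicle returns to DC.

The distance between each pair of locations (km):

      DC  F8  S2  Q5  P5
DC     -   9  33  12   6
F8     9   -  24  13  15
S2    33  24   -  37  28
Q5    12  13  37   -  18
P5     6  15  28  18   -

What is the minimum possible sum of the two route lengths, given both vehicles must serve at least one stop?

91 km — the smallest possible combined total.

Try each way of splitting the stops between the two vehicles (each non-empty) and, for each split, find the best tour for each vehicle:
  {F8} + {S2, Q5, P5}: 18 + 83 = 101
  {S2} + {F8, Q5, P5}: 66 + 46 = 112
  {F8, S2} + {Q5, P5}: 66 + 36 = 102
  {Q5} + {F8, S2, P5}: 24 + 67 = 91
  {F8, Q5} + {S2, P5}: 34 + 67 = 101
  {S2, Q5} + {F8, P5}: 82 + 30 = 112
  … (7 splits in total)
Best: vehicle 1 DC → Q5 → DC = 24; vehicle 2 DC → F8 → S2 → P5 → DC = 67; combined 91.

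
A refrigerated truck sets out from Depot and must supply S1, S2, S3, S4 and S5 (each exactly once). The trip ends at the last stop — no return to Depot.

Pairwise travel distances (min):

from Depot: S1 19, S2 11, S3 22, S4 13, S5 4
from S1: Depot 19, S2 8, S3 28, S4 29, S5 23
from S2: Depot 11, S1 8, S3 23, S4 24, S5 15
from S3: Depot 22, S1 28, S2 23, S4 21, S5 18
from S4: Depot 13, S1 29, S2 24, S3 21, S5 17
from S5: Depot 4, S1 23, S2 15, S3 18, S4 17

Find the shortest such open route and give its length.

Shortest open route: 73 min.

There are 5! = 120 possible orderings.
Depot→S1→S2→S3→S4→S5: 19+8+23+21+17 = 88
Depot→S1→S2→S3→S5→S4: 19+8+23+18+17 = 85
Depot→S1→S2→S4→S3→S5: 19+8+24+21+18 = 90
Depot→S1→S2→S4→S5→S3: 19+8+24+17+18 = 86
Depot→S1→S2→S5→S3→S4: 19+8+15+18+21 = 81
Depot→S1→S2→S5→S4→S3: 19+8+15+17+21 = 80
Depot→S1→S3→S2→S4→S5: 19+28+23+24+17 = 111
Depot→S1→S3→S2→S5→S4: 19+28+23+15+17 = 102
Depot→S1→S3→S4→S2→S5: 19+28+21+24+15 = 107
Depot→S1→S3→S4→S5→S2: 19+28+21+17+15 = 100
Depot→S1→S3→S5→S2→S4: 19+28+18+15+24 = 104
Depot→S1→S3→S5→S4→S2: 19+28+18+17+24 = 106
Depot→S1→S4→S2→S3→S5: 19+29+24+23+18 = 113
Depot→S1→S4→S2→S5→S3: 19+29+24+15+18 = 105
… (106 more)
Depot→S5→S4→S3→S2→S1: 4+17+21+23+8 = 73  ← best
The minimum is 73.
One shortest path: Depot → S5 → S4 → S3 → S2 → S1.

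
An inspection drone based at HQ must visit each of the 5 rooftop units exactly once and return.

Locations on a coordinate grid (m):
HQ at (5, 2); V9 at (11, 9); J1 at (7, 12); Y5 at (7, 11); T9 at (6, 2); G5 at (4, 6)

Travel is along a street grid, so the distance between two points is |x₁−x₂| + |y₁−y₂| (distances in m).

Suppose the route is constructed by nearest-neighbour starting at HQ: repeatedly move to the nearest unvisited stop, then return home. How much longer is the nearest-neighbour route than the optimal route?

From HQ: T9=1, G5=5, Y5=11, J1=12, V9=13 → choose T9 (1).
From T9: G5=6, Y5=10, J1=11, V9=12 → choose G5 (6).
From G5: Y5=8, J1=9, V9=10 → choose Y5 (8).
From Y5: J1=1, V9=6 → choose J1 (1).
From J1: V9=7 → choose V9 (7).
NN route HQ → T9 → G5 → Y5 → J1 → V9 → HQ costs 36.
Optimal: HQ → T9 → V9 → J1 → Y5 → G5 → HQ costs 34 (by enumerating all 60 distinct tours).
Excess = 36 − 34 = 2.

The nearest-neighbour route is 2 m longer than optimal.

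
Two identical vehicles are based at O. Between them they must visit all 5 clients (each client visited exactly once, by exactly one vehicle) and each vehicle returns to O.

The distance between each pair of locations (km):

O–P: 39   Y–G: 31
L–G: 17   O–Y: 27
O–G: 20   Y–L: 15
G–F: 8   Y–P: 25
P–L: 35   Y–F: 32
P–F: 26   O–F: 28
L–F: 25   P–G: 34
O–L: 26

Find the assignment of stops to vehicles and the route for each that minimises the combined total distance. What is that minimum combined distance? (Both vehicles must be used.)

Minimum combined distance: 158 km.

Check every non-empty split of the stops between the two vehicles; for each half take its own optimal tour:
  {Y} + {P, L, G, F}: 54 + 115 = 169
  {P} + {Y, L, G, F}: 78 + 95 = 173
  {Y, P} + {L, G, F}: 91 + 79 = 170
  {L} + {Y, P, G, F}: 52 + 106 = 158
  {Y, L} + {P, G, F}: 68 + 93 = 161
  {P, L} + {Y, G, F}: 100 + 87 = 187
  … (15 splits in total)
Best: vehicle 1 O → L → O = 52; vehicle 2 O → Y → P → F → G → O = 106; combined 158.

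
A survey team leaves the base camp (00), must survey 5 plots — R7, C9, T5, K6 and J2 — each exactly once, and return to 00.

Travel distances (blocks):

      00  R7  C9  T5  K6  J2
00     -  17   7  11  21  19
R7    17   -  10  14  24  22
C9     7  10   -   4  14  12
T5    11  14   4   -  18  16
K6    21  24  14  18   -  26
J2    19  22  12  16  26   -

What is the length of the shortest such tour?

Shortest round trip = 94 blocks.

There are 60 distinct closed tours to check (reversals are equivalent).
00 - R7 - C9 - T5 - K6 - J2 - 00: 17+10+4+18+26+19 = 94
00 - R7 - C9 - T5 - J2 - K6 - 00: 17+10+4+16+26+21 = 94
00 - R7 - C9 - K6 - T5 - J2 - 00: 17+10+14+18+16+19 = 94
00 - R7 - C9 - K6 - J2 - T5 - 00: 17+10+14+26+16+11 = 94
00 - R7 - C9 - J2 - T5 - K6 - 00: 17+10+12+16+18+21 = 94
00 - R7 - C9 - J2 - K6 - T5 - 00: 17+10+12+26+18+11 = 94
00 - R7 - T5 - C9 - K6 - J2 - 00: 17+14+4+14+26+19 = 94
00 - R7 - T5 - C9 - J2 - K6 - 00: 17+14+4+12+26+21 = 94
00 - R7 - T5 - K6 - C9 - J2 - 00: 17+14+18+14+12+19 = 94
00 - R7 - T5 - K6 - J2 - C9 - 00: 17+14+18+26+12+7 = 94
00 - R7 - T5 - J2 - C9 - K6 - 00: 17+14+16+12+14+21 = 94
00 - R7 - T5 - J2 - K6 - C9 - 00: 17+14+16+26+14+7 = 94
00 - R7 - K6 - C9 - T5 - J2 - 00: 17+24+14+4+16+19 = 94
00 - R7 - K6 - C9 - J2 - T5 - 00: 17+24+14+12+16+11 = 94
… (46 more)
The minimum is 94.
One optimal route: 00 → R7 → C9 → T5 → K6 → J2 → 00 (or its reverse).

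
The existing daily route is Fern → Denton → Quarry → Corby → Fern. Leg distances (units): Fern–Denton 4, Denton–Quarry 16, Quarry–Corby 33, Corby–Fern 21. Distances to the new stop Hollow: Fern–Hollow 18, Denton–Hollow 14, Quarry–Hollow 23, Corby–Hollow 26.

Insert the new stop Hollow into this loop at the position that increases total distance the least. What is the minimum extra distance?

+16 — insert Hollow between Quarry and Corby.

Insertion cost between consecutive stops i–j is d(i,Hollow) + d(Hollow,j) − d(i,j):
  between Fern and Denton: 18 + 14 − 4 = 28
  between Denton and Quarry: 14 + 23 − 16 = 21
  between Quarry and Corby: 23 + 26 − 33 = 16
  between Corby and Fern: 26 + 18 − 21 = 23
Cheapest insertion is between Quarry and Corby, adding 16.
New total = 74 + 16 = 90.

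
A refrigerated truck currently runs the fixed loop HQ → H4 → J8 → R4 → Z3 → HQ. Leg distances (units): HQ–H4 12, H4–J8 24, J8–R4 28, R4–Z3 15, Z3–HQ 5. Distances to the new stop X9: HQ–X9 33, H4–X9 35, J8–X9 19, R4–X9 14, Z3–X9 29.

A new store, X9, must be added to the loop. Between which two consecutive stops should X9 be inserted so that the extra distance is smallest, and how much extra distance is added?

Insertion cost between consecutive stops i–j is d(i,X9) + d(X9,j) − d(i,j):
  between HQ and H4: 33 + 35 − 12 = 56
  between H4 and J8: 35 + 19 − 24 = 30
  between J8 and R4: 19 + 14 − 28 = 5
  between R4 and Z3: 14 + 29 − 15 = 28
  between Z3 and HQ: 29 + 33 − 5 = 57
Cheapest insertion is between J8 and R4, adding 5.
New total = 84 + 5 = 89.

Minimum extra distance: 5, inserting X9 between J8 and R4.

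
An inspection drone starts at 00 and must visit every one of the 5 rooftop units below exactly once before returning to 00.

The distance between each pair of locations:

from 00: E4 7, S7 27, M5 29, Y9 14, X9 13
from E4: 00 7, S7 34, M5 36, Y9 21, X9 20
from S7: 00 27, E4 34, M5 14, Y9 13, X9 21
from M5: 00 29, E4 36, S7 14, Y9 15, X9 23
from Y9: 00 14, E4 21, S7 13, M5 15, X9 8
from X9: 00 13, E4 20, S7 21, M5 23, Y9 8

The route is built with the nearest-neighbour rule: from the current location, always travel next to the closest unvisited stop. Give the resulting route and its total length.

Total distance 91 via the nearest-neighbour route 00 → E4 → X9 → Y9 → S7 → M5 → 00.

At 00 the remaining stops are E4 7, X9 13, Y9 14, S7 27, M5 29; go to E4.
At E4 the remaining stops are X9 20, Y9 21, S7 34, M5 36; go to X9.
At X9 the remaining stops are Y9 8, S7 21, M5 23; go to Y9.
At Y9 the remaining stops are S7 13, M5 15; go to S7.
At S7 the remaining stops are M5 14; go to M5.
Return M5→00: 29.
Total = 7 + 20 + 8 + 13 + 14 + 29 = 91.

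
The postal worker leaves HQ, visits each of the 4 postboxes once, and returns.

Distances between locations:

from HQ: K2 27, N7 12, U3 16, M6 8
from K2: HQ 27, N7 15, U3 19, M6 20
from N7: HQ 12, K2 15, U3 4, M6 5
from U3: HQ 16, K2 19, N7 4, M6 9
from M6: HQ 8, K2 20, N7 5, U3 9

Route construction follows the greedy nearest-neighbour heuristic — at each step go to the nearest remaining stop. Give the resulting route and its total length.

63 along HQ → M6 → N7 → U3 → K2 → HQ.

From HQ: distances to unvisited — M6=8, N7=12, U3=16, K2=27. Nearest is M6 (8).
From M6: distances to unvisited — N7=5, U3=9, K2=20. Nearest is N7 (5).
From N7: distances to unvisited — U3=4, K2=15. Nearest is U3 (4).
From U3: distances to unvisited — K2=19. Nearest is K2 (19).
Return K2→HQ: 27.
Total = 8 + 5 + 4 + 19 + 27 = 63.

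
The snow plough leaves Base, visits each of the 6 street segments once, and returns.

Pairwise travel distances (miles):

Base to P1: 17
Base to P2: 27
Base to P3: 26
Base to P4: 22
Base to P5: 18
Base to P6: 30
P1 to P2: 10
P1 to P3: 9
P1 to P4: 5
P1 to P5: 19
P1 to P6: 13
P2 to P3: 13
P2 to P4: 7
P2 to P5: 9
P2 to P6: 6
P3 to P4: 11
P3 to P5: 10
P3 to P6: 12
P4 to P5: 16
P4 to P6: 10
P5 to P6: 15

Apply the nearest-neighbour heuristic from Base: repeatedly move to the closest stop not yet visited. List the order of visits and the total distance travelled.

Total distance 75 miles via the nearest-neighbour route Base → P1 → P4 → P2 → P6 → P3 → P5 → Base.

At Base the remaining stops are P1 17, P5 18, P4 22, P3 26, P2 27, P6 30; go to P1.
At P1 the remaining stops are P4 5, P3 9, P2 10, P6 13, P5 19; go to P4.
At P4 the remaining stops are P2 7, P6 10, P3 11, P5 16; go to P2.
At P2 the remaining stops are P6 6, P5 9, P3 13; go to P6.
At P6 the remaining stops are P3 12, P5 15; go to P3.
At P3 the remaining stops are P5 10; go to P5.
Return P5→Base: 18.
Total = 17 + 5 + 7 + 6 + 12 + 10 + 18 = 75.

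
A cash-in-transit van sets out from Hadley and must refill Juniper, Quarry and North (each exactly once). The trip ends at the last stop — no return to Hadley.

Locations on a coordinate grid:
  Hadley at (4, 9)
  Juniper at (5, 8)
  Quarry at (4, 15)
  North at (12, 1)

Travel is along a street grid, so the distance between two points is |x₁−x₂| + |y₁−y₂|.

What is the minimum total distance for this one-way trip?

28 — the minimum one-way total.

There are 3! = 6 possible orderings.
Hadley→Juniper→Quarry→North: 2+8+22 = 32
Hadley→Juniper→North→Quarry: 2+14+22 = 38
Hadley→Quarry→Juniper→North: 6+8+14 = 28
Hadley→Quarry→North→Juniper: 6+22+14 = 42
Hadley→North→Juniper→Quarry: 16+14+8 = 38
Hadley→North→Quarry→Juniper: 16+22+8 = 46
The minimum is 28.
One shortest path: Hadley → Quarry → Juniper → North.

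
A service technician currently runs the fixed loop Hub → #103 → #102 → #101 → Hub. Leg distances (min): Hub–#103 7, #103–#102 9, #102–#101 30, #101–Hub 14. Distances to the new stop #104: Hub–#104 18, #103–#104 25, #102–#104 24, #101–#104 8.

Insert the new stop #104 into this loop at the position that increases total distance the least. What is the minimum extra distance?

Insertion cost between consecutive stops i–j is d(i,#104) + d(#104,j) − d(i,j):
  between Hub and #103: 18 + 25 − 7 = 36
  between #103 and #102: 25 + 24 − 9 = 40
  between #102 and #101: 24 + 8 − 30 = 2
  between #101 and Hub: 8 + 18 − 14 = 12
Cheapest insertion is between #102 and #101, adding 2.
New total = 60 + 2 = 62.

+2 min — insert #104 between #102 and #101.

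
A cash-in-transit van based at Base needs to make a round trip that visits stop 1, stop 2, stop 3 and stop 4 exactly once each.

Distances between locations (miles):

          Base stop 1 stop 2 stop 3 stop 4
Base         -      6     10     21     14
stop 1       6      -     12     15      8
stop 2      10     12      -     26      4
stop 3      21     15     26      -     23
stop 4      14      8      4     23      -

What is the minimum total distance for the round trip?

Base→stop 1→stop 2→stop 3→stop 4→Base: 6+12+26+23+14 = 81
Base→stop 1→stop 2→stop 4→stop 3→Base: 6+12+4+23+21 = 66
Base→stop 1→stop 3→stop 2→stop 4→Base: 6+15+26+4+14 = 65
Base→stop 1→stop 3→stop 4→stop 2→Base: 6+15+23+4+10 = 58
Base→stop 1→stop 4→stop 2→stop 3→Base: 6+8+4+26+21 = 65
Base→stop 1→stop 4→stop 3→stop 2→Base: 6+8+23+26+10 = 73
Base→stop 2→stop 1→stop 3→stop 4→Base: 10+12+15+23+14 = 74
Base→stop 2→stop 1→stop 4→stop 3→Base: 10+12+8+23+21 = 74
Base→stop 2→stop 3→stop 1→stop 4→Base: 10+26+15+8+14 = 73
Base→stop 2→stop 4→stop 1→stop 3→Base: 10+4+8+15+21 = 58
Base→stop 3→stop 1→stop 2→stop 4→Base: 21+15+12+4+14 = 66
Base→stop 3→stop 2→stop 1→stop 4→Base: 21+26+12+8+14 = 81
The minimum is 58.
One optimal route: Base → stop 1 → stop 3 → stop 4 → stop 2 → Base (or its reverse).

58 miles — the shortest possible round trip.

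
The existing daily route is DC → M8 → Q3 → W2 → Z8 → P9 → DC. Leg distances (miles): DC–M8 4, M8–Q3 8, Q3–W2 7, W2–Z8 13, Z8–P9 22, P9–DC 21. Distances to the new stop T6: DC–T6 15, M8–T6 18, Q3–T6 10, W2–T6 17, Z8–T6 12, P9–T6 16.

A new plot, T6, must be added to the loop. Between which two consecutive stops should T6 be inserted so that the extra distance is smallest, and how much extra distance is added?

Adding 6 miles by placing T6 on the Z8–P9 leg.

Insertion cost between consecutive stops i–j is d(i,T6) + d(T6,j) − d(i,j):
  between DC and M8: 15 + 18 − 4 = 29
  between M8 and Q3: 18 + 10 − 8 = 20
  between Q3 and W2: 10 + 17 − 7 = 20
  between W2 and Z8: 17 + 12 − 13 = 16
  between Z8 and P9: 12 + 16 − 22 = 6
  between P9 and DC: 16 + 15 − 21 = 10
Cheapest insertion is between Z8 and P9, adding 6.
New total = 75 + 6 = 81.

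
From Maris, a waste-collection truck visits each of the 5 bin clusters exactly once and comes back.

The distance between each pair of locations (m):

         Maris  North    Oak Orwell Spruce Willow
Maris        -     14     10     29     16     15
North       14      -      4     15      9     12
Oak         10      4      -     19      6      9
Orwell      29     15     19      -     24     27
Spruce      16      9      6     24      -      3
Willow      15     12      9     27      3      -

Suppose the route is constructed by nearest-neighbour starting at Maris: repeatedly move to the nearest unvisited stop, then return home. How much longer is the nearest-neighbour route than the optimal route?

From Maris: Oak=10, North=14, Willow=15, Spruce=16, Orwell=29 → choose Oak (10).
From Oak: North=4, Spruce=6, Willow=9, Orwell=19 → choose North (4).
From North: Spruce=9, Willow=12, Orwell=15 → choose Spruce (9).
From Spruce: Willow=3, Orwell=24 → choose Willow (3).
From Willow: Orwell=27 → choose Orwell (27).
NN route Maris → Oak → North → Spruce → Willow → Orwell → Maris costs 82.
Optimal: Maris → Oak → North → Orwell → Spruce → Willow → Maris costs 71 (by enumerating all 60 distinct tours).
Excess = 82 − 71 = 11.

The nearest-neighbour route is 11 m longer than optimal.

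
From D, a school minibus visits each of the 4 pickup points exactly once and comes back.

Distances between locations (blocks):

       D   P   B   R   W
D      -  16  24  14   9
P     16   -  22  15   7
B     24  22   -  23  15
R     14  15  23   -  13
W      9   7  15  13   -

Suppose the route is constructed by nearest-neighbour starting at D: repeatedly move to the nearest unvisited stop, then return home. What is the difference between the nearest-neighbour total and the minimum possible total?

Excess over optimum: 3 blocks.

D: W=9, R=14, P=16, B=24 ⇒ W
W: P=7, R=13, B=15 ⇒ P
P: R=15, B=22 ⇒ R
R: B=23 ⇒ B
NN route D → W → P → R → B → D costs 78.
Optimal: D → P → W → B → R → D costs 75 (by enumerating all 12 distinct tours).
Excess = 78 − 75 = 3.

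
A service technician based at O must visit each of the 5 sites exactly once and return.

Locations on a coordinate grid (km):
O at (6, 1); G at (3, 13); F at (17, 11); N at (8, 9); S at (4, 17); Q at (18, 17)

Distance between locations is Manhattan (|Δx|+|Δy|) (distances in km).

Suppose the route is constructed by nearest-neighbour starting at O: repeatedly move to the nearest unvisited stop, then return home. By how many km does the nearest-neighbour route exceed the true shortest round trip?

Excess over optimum: 4 km.

O: N=10, G=15, S=18, F=21, Q=28 ⇒ N
N: G=9, F=11, S=12, Q=18 ⇒ G
G: S=5, F=16, Q=19 ⇒ S
S: Q=14, F=19 ⇒ Q
Q: F=7 ⇒ F
NN route O → N → G → S → Q → F → O costs 66.
Optimal: O → G → S → Q → F → N → O costs 62 (by enumerating all 60 distinct tours).
Excess = 66 − 62 = 4.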